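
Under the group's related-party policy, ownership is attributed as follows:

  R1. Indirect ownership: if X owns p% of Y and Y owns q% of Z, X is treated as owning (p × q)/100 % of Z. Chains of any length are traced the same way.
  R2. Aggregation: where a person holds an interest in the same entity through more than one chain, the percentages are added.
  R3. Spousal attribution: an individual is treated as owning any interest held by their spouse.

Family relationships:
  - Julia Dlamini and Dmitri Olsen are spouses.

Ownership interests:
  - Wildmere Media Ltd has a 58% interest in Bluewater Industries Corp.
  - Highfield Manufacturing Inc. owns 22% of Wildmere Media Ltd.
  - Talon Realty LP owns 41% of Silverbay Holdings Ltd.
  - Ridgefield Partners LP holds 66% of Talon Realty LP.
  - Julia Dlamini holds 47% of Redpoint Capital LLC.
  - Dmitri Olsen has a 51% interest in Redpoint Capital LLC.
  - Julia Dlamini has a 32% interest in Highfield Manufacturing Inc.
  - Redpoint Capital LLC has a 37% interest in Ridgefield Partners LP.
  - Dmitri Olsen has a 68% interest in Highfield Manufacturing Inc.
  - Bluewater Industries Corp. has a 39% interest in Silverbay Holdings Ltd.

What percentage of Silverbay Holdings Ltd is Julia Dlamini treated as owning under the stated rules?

By spousal attribution (R3), Julia Dlamini is treated as also owning Dmitri Olsen's interest in Redpoint Capital LLC, giving 47% + 51% = 98%.
By spousal attribution (R3), Julia Dlamini is treated as also owning Dmitri Olsen's interest in Highfield Manufacturing Inc, giving 32% + 68% = 100%.
Chain via Redpoint Capital LLC → Ridgefield Partners LP → Talon Realty LP (R1): 98% × 37% × 66% × 41% = 9.811956% of Silverbay Holdings Ltd.
Chain via Highfield Manufacturing Inc. → Wildmere Media Ltd → Bluewater Industries Corp. (R1): 100% × 22% × 58% × 39% = 4.9764% of Silverbay Holdings Ltd.
Aggregating (R2): 9.811956% + 4.9764% = 14.788356%.

14.788356%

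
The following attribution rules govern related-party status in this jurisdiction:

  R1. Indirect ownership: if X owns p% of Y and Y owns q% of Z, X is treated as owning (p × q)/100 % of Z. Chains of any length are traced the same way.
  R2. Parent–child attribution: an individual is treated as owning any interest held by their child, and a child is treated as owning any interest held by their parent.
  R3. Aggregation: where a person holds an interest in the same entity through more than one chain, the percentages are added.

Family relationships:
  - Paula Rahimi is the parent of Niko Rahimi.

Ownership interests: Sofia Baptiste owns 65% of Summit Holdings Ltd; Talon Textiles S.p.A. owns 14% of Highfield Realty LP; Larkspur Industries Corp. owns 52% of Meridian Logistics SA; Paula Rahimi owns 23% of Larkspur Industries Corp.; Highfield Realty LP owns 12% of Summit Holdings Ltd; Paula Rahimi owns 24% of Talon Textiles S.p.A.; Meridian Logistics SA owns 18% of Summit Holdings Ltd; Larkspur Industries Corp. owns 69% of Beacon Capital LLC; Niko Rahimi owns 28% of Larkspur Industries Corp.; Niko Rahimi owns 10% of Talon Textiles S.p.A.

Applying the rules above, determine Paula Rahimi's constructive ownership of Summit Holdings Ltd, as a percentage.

By parent–child attribution (R2), Paula Rahimi is treated as also owning Niko Rahimi's interest in Talon Textiles S.p.A, giving 24% + 10% = 34%.
By parent–child attribution (R2), Paula Rahimi is treated as also owning Niko Rahimi's interest in Larkspur Industries Corp, giving 23% + 28% = 51%.
Chain via Talon Textiles S.p.A. → Highfield Realty LP (R1): 34% × 14% × 12% = 0.5712% of Summit Holdings Ltd.
Chain via Larkspur Industries Corp. → Meridian Logistics SA (R1): 51% × 52% × 18% = 4.7736% of Summit Holdings Ltd.
Aggregating (R3): 0.5712% + 4.7736% = 5.3448%.

5.3448%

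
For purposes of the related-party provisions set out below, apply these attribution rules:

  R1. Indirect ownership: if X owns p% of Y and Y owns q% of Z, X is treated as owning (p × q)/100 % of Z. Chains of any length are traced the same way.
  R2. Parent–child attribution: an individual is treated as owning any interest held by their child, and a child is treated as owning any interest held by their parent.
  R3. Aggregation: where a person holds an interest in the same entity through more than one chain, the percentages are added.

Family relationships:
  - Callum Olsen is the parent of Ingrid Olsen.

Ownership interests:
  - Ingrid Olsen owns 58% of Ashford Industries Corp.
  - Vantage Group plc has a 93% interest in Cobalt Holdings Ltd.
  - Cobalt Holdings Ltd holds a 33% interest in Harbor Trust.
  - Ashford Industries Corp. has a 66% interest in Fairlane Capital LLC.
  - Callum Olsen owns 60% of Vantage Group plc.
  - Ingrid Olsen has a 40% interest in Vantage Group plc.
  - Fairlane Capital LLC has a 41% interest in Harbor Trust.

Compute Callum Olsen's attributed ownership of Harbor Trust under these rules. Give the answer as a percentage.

By parent–child attribution (R2), Callum Olsen is treated as also owning Ingrid Olsen's interest in Vantage Group plc, giving 60% + 40% = 100%.
By parent–child attribution (R2), Callum Olsen is treated as owning Ingrid Olsen's 58% interest in Ashford Industries Corp.
Chain via Vantage Group plc → Cobalt Holdings Ltd (R1): 100% × 93% × 33% = 30.69% of Harbor Trust.
Chain via Ashford Industries Corp. → Fairlane Capital LLC (R1): 58% × 66% × 41% = 15.6948% of Harbor Trust.
Aggregating (R3): 30.69% + 15.6948% = 46.3848%.

46.3848%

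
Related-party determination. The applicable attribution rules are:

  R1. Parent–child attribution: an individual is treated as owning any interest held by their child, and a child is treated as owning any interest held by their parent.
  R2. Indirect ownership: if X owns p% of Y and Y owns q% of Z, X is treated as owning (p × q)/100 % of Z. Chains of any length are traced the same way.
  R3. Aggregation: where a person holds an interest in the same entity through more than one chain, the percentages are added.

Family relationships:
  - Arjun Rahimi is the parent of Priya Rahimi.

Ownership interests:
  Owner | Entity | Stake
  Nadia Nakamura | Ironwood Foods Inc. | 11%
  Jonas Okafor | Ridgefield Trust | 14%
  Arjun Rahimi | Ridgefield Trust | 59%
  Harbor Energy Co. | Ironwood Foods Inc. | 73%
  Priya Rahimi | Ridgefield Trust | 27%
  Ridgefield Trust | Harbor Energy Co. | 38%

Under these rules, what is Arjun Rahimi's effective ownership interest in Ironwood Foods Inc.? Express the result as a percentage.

23.8564%

By parent–child attribution (R1), Arjun Rahimi is treated as also owning Priya Rahimi's interest in Ridgefield Trust, giving 59% + 27% = 86%.
Chain via Ridgefield Trust → Harbor Energy Co. (R2): 86% × 38% × 73% = 23.8564% of Ironwood Foods Inc.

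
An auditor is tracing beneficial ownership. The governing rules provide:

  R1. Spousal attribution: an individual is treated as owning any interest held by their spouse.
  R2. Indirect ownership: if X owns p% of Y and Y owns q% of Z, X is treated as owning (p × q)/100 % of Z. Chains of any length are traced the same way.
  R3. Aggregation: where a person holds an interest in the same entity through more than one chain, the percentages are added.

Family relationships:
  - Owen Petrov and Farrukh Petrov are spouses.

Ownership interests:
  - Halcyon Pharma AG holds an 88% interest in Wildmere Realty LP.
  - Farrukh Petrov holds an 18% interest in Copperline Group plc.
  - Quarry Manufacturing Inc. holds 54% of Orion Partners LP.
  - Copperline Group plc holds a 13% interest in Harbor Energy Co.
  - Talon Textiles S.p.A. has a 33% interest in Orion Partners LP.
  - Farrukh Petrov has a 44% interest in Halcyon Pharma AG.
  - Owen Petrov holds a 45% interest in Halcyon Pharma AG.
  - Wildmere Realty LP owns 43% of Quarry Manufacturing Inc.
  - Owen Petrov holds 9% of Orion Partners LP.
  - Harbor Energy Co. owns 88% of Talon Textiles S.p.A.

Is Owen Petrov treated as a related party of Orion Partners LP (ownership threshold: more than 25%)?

Yes

By spousal attribution (R1), Owen Petrov is treated as also owning Farrukh Petrov's interest in Halcyon Pharma AG, giving 45% + 44% = 89%.
By spousal attribution (R1), Owen Petrov is treated as owning Farrukh Petrov's 18% interest in Copperline Group plc.
Chain via Halcyon Pharma AG → Wildmere Realty LP → Quarry Manufacturing Inc. (R2): 89% × 88% × 43% × 54% = 18.185904% of Orion Partners LP.
Direct interest in Orion Partners LP: 9%.
Chain via Copperline Group plc → Harbor Energy Co. → Talon Textiles S.p.A. (R2): 18% × 13% × 88% × 33% = 0.679536% of Orion Partners LP.
Aggregating (R3): 18.185904% + 9% + 0.679536% = 27.86544%.
27.86544% exceeds the 25% threshold, so Owen is a related party to Orion Partners LP.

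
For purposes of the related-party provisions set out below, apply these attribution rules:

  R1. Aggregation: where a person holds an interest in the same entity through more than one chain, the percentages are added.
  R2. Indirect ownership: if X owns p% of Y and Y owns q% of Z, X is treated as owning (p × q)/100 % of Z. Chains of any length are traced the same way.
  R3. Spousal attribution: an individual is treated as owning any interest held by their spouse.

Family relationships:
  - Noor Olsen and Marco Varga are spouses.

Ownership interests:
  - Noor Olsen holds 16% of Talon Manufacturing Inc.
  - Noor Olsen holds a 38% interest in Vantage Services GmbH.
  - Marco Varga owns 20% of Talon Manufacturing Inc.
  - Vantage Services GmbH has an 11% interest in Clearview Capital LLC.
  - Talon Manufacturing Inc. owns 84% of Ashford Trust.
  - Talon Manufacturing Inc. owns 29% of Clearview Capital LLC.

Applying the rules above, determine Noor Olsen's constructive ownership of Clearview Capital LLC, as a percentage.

14.62%

By spousal attribution (R3), Noor Olsen is treated as also owning Marco Varga's interest in Talon Manufacturing Inc, giving 16% + 20% = 36%.
Chain via Vantage Services GmbH (R2): 38% × 11% = 4.18% of Clearview Capital LLC.
Chain via Talon Manufacturing Inc. (R2): 36% × 29% = 10.44% of Clearview Capital LLC.
Aggregating (R1): 4.18% + 10.44% = 14.62%.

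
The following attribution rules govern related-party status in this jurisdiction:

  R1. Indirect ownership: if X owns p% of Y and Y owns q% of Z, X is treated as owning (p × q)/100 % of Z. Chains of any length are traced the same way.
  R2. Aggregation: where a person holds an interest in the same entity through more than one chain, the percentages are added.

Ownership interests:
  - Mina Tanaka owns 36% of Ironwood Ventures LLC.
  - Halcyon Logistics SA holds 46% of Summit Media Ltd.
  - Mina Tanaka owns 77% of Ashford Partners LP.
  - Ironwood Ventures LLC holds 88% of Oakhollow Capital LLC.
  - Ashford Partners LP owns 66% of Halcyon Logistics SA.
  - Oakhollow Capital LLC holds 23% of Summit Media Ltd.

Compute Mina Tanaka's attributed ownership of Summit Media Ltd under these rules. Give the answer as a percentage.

30.6636%

Chain via Ashford Partners LP → Halcyon Logistics SA (R1): 77% × 66% × 46% = 23.3772% of Summit Media Ltd.
Chain via Ironwood Ventures LLC → Oakhollow Capital LLC (R1): 36% × 88% × 23% = 7.2864% of Summit Media Ltd.
Aggregating (R2): 23.3772% + 7.2864% = 30.6636%.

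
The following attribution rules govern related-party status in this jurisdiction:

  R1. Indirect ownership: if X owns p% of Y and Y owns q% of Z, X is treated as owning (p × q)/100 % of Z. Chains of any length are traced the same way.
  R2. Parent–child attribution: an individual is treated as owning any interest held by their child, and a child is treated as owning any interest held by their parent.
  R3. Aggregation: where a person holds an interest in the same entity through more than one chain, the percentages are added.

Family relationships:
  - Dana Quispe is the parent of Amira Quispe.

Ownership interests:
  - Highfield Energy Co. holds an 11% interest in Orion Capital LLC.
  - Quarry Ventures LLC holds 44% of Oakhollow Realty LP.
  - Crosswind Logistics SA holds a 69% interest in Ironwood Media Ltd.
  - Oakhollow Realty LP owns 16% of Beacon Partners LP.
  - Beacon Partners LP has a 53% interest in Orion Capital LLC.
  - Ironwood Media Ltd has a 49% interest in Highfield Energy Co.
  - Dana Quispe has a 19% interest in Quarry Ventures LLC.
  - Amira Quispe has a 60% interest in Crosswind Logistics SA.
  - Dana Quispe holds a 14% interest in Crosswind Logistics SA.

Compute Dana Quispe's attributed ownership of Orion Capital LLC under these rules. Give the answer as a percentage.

By parent–child attribution (R2), Dana Quispe is treated as also owning Amira Quispe's interest in Crosswind Logistics SA, giving 14% + 60% = 74%.
Chain via Crosswind Logistics SA → Ironwood Media Ltd → Highfield Energy Co. (R1): 74% × 69% × 49% × 11% = 2.752134% of Orion Capital LLC.
Chain via Quarry Ventures LLC → Oakhollow Realty LP → Beacon Partners LP (R1): 19% × 44% × 16% × 53% = 0.708928% of Orion Capital LLC.
Aggregating (R3): 2.752134% + 0.708928% = 3.461062%.

3.461062%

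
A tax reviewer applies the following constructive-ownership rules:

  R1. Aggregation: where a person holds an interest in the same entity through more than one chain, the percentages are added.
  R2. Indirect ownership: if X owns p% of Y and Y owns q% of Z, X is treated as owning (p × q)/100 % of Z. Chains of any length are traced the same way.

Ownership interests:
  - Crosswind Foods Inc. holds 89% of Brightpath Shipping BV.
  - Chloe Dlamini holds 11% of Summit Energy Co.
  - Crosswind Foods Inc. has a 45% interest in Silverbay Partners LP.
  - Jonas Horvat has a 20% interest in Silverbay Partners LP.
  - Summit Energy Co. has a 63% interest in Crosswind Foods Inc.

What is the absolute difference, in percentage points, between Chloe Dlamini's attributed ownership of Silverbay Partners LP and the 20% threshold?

Chain via Summit Energy Co. → Crosswind Foods Inc. (R2): 11% × 63% × 45% = 3.1185% of Silverbay Partners LP.
3.1185% falls short of the 20% threshold by 16.8815 percentage points.

16.8815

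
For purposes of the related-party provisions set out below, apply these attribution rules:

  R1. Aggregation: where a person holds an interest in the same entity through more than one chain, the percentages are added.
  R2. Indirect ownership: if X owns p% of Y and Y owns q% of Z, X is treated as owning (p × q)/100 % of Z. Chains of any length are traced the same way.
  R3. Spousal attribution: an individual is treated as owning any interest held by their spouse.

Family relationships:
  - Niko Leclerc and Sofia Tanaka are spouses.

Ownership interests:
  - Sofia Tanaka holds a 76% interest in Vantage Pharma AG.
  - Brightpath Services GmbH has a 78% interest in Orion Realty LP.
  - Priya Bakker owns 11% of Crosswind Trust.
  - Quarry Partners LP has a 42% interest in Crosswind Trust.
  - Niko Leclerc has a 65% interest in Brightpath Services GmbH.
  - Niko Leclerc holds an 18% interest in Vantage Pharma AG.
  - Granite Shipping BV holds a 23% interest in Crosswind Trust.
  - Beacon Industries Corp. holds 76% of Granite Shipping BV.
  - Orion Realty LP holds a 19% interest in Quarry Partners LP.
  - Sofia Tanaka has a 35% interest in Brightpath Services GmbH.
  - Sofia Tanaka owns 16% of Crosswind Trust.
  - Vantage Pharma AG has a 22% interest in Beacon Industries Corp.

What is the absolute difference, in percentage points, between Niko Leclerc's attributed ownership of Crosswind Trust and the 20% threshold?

By spousal attribution (R3), Niko Leclerc is treated as also owning Sofia Tanaka's interest in Vantage Pharma AG, giving 18% + 76% = 94%.
By spousal attribution (R3), Niko Leclerc is treated as also owning Sofia Tanaka's interest in Brightpath Services GmbH, giving 65% + 35% = 100%.
By spousal attribution (R3), Niko Leclerc is treated as owning Sofia Tanaka's 16% interest in Crosswind Trust.
Chain via Vantage Pharma AG → Beacon Industries Corp. → Granite Shipping BV (R2): 94% × 22% × 76% × 23% = 3.614864% of Crosswind Trust.
Chain via Brightpath Services GmbH → Orion Realty LP → Quarry Partners LP (R2): 100% × 78% × 19% × 42% = 6.2244% of Crosswind Trust.
Direct interest in Crosswind Trust: 16%.
Aggregating (R1): 3.614864% + 6.2244% + 16% = 25.839264%.
25.839264% exceeds the 20% threshold by 5.839264 percentage points.

5.839264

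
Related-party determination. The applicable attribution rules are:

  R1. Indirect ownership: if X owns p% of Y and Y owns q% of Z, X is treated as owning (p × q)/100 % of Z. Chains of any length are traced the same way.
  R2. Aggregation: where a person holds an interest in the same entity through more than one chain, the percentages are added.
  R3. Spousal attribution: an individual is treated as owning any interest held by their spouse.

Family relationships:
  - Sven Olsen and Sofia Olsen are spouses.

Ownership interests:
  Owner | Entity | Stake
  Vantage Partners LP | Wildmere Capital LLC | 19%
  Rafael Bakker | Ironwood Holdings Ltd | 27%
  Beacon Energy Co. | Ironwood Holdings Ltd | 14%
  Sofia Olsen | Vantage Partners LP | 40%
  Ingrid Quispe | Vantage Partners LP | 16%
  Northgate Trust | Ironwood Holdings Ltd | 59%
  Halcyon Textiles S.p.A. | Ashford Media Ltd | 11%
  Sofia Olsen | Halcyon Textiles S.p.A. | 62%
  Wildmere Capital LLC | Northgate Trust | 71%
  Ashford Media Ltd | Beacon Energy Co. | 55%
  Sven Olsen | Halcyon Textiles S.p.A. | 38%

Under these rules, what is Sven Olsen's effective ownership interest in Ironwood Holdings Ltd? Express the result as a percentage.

4.03064%

By spousal attribution (R3), Sven Olsen is treated as also owning Sofia Olsen's interest in Halcyon Textiles S.p.A, giving 38% + 62% = 100%.
By spousal attribution (R3), Sven Olsen is treated as owning Sofia Olsen's 40% interest in Vantage Partners LP.
Chain via Halcyon Textiles S.p.A. → Ashford Media Ltd → Beacon Energy Co. (R1): 100% × 11% × 55% × 14% = 0.847% of Ironwood Holdings Ltd.
Chain via Vantage Partners LP → Wildmere Capital LLC → Northgate Trust (R1): 40% × 19% × 71% × 59% = 3.18364% of Ironwood Holdings Ltd.
Aggregating (R2): 0.847% + 3.18364% = 4.03064%.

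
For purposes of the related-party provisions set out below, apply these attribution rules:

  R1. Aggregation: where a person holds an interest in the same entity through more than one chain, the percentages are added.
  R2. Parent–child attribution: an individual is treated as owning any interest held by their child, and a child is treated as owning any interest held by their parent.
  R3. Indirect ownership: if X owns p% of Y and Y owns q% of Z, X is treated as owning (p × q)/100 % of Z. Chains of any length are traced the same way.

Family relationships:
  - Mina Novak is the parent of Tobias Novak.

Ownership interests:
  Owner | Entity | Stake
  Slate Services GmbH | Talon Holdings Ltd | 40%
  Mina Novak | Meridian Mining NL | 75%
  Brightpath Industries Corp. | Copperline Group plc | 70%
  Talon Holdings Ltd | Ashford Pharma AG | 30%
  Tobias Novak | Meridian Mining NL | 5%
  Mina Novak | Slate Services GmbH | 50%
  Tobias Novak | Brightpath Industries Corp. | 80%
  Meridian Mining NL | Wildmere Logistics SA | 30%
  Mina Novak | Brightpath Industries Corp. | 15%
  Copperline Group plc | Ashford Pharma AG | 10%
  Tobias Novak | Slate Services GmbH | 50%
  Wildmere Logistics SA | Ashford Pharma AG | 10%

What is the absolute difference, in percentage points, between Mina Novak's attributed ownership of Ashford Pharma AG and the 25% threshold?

3.95

By parent–child attribution (R2), Mina Novak is treated as also owning Tobias Novak's interest in Meridian Mining NL, giving 75% + 5% = 80%.
By parent–child attribution (R2), Mina Novak is treated as also owning Tobias Novak's interest in Slate Services GmbH, giving 50% + 50% = 100%.
By parent–child attribution (R2), Mina Novak is treated as also owning Tobias Novak's interest in Brightpath Industries Corp, giving 15% + 80% = 95%.
Chain via Meridian Mining NL → Wildmere Logistics SA (R3): 80% × 30% × 10% = 2.4% of Ashford Pharma AG.
Chain via Slate Services GmbH → Talon Holdings Ltd (R3): 100% × 40% × 30% = 12% of Ashford Pharma AG.
Chain via Brightpath Industries Corp. → Copperline Group plc (R3): 95% × 70% × 10% = 6.65% of Ashford Pharma AG.
Aggregating (R1): 2.4% + 12% + 6.65% = 21.05%.
21.05% falls short of the 25% threshold by 3.95 percentage points.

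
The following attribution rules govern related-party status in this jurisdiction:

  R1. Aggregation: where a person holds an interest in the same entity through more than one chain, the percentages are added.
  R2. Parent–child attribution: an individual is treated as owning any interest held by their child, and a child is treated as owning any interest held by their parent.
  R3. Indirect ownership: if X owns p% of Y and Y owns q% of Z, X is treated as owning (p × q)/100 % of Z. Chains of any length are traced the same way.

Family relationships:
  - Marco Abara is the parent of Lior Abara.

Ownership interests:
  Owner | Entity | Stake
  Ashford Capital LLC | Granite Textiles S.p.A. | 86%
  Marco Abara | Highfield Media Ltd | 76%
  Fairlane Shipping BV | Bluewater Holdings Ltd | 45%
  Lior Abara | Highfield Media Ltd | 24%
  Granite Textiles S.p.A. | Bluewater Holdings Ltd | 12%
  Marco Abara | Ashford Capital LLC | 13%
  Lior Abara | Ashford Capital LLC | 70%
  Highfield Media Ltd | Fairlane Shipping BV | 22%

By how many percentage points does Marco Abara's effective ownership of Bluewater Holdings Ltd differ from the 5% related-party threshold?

By parent–child attribution (R2), Marco Abara is treated as also owning Lior Abara's interest in Ashford Capital LLC, giving 13% + 70% = 83%.
By parent–child attribution (R2), Marco Abara is treated as also owning Lior Abara's interest in Highfield Media Ltd, giving 76% + 24% = 100%.
Chain via Ashford Capital LLC → Granite Textiles S.p.A. (R3): 83% × 86% × 12% = 8.5656% of Bluewater Holdings Ltd.
Chain via Highfield Media Ltd → Fairlane Shipping BV (R3): 100% × 22% × 45% = 9.9% of Bluewater Holdings Ltd.
Aggregating (R1): 8.5656% + 9.9% = 18.4656%.
18.4656% exceeds the 5% threshold by 13.4656 percentage points.

13.4656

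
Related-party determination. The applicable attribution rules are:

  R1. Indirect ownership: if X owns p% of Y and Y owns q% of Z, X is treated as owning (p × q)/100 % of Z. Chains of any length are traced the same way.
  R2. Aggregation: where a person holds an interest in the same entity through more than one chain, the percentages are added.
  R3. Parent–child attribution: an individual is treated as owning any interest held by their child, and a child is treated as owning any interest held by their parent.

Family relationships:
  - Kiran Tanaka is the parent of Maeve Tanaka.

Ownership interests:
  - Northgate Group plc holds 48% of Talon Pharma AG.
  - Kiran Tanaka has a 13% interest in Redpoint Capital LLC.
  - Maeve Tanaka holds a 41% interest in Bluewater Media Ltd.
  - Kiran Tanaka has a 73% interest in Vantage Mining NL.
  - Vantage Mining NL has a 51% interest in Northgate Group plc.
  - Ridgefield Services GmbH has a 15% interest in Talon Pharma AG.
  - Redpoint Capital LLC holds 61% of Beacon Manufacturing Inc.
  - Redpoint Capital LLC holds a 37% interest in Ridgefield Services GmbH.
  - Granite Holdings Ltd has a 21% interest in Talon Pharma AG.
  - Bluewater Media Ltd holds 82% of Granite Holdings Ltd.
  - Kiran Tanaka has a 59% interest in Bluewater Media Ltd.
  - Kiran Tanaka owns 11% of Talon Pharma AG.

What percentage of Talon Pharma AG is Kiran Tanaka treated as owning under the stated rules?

46.8119%

By parent–child attribution (R3), Kiran Tanaka is treated as also owning Maeve Tanaka's interest in Bluewater Media Ltd, giving 59% + 41% = 100%.
Chain via Bluewater Media Ltd → Granite Holdings Ltd (R1): 100% × 82% × 21% = 17.22% of Talon Pharma AG.
Chain via Vantage Mining NL → Northgate Group plc (R1): 73% × 51% × 48% = 17.8704% of Talon Pharma AG.
Chain via Redpoint Capital LLC → Ridgefield Services GmbH (R1): 13% × 37% × 15% = 0.7215% of Talon Pharma AG.
Direct interest in Talon Pharma AG: 11%.
Aggregating (R2): 17.22% + 17.8704% + 0.7215% + 11% = 46.8119%.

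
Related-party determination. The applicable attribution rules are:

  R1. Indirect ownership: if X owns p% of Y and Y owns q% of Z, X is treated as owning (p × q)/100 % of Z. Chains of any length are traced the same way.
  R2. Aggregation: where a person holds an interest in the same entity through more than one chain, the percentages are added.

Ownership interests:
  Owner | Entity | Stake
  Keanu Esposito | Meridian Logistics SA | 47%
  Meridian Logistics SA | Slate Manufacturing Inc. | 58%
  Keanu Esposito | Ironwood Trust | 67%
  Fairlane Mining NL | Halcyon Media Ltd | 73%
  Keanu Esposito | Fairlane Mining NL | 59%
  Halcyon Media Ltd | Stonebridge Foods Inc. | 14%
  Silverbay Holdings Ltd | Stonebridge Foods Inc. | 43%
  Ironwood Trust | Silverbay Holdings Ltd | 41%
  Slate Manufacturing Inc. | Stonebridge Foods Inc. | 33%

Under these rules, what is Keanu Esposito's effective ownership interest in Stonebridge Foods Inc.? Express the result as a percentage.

Chain via Meridian Logistics SA → Slate Manufacturing Inc. (R1): 47% × 58% × 33% = 8.9958% of Stonebridge Foods Inc.
Chain via Fairlane Mining NL → Halcyon Media Ltd (R1): 59% × 73% × 14% = 6.0298% of Stonebridge Foods Inc.
Chain via Ironwood Trust → Silverbay Holdings Ltd (R1): 67% × 41% × 43% = 11.8121% of Stonebridge Foods Inc.
Aggregating (R2): 8.9958% + 6.0298% + 11.8121% = 26.8377%.

26.8377%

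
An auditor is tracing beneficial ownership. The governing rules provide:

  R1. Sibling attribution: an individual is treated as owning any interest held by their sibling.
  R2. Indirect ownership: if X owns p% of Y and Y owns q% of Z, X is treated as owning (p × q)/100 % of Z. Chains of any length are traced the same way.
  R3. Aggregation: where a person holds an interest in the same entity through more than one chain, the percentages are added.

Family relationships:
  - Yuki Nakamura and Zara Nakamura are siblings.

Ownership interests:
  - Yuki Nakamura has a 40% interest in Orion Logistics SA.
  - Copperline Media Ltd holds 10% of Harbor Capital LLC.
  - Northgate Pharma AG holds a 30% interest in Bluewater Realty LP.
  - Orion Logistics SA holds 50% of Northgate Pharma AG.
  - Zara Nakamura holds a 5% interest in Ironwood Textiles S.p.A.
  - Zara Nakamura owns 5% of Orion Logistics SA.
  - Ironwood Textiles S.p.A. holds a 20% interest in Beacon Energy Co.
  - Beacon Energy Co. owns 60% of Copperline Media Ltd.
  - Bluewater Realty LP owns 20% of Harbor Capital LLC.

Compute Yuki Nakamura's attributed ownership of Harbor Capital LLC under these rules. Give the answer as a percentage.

By sibling attribution (R1), Yuki Nakamura is treated as also owning Zara Nakamura's interest in Orion Logistics SA, giving 40% + 5% = 45%.
By sibling attribution (R1), Yuki Nakamura is treated as owning Zara Nakamura's 5% interest in Ironwood Textiles S.p.A.
Chain via Orion Logistics SA → Northgate Pharma AG → Bluewater Realty LP (R2): 45% × 50% × 30% × 20% = 1.35% of Harbor Capital LLC.
Chain via Ironwood Textiles S.p.A. → Beacon Energy Co. → Copperline Media Ltd (R2): 5% × 20% × 60% × 10% = 0.06% of Harbor Capital LLC.
Aggregating (R3): 1.35% + 0.06% = 1.41%.

1.41%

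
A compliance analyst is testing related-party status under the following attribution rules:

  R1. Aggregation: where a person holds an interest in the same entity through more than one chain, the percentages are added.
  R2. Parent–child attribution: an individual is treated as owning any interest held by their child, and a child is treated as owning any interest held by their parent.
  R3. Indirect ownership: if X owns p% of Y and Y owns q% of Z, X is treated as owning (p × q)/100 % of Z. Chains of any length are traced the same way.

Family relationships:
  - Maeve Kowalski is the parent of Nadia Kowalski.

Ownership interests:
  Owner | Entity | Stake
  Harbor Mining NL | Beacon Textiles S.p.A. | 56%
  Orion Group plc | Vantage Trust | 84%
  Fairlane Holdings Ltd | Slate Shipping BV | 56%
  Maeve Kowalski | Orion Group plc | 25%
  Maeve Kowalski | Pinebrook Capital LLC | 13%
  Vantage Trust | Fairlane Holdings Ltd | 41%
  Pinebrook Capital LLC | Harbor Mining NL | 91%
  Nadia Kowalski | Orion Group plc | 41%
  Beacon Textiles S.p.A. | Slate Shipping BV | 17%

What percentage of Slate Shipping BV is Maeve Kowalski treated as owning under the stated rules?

13.85524%

By parent–child attribution (R2), Maeve Kowalski is treated as also owning Nadia Kowalski's interest in Orion Group plc, giving 25% + 41% = 66%.
Chain via Orion Group plc → Vantage Trust → Fairlane Holdings Ltd (R3): 66% × 84% × 41% × 56% = 12.729024% of Slate Shipping BV.
Chain via Pinebrook Capital LLC → Harbor Mining NL → Beacon Textiles S.p.A. (R3): 13% × 91% × 56% × 17% = 1.126216% of Slate Shipping BV.
Aggregating (R1): 12.729024% + 1.126216% = 13.85524%.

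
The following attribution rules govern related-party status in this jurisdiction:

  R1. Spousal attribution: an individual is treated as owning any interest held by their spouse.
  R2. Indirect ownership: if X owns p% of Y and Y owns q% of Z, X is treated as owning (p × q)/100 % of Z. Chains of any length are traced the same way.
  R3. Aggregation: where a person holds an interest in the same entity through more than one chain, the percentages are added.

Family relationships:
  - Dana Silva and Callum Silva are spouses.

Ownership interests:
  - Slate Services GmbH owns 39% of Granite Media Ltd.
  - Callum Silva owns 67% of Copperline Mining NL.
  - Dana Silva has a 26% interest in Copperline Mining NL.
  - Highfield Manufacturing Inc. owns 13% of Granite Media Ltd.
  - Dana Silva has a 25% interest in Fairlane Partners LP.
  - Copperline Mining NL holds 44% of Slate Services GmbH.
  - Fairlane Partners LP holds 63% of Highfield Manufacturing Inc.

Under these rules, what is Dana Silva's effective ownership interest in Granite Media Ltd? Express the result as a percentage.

18.0063%

By spousal attribution (R1), Dana Silva is treated as also owning Callum Silva's interest in Copperline Mining NL, giving 26% + 67% = 93%.
Chain via Copperline Mining NL → Slate Services GmbH (R2): 93% × 44% × 39% = 15.9588% of Granite Media Ltd.
Chain via Fairlane Partners LP → Highfield Manufacturing Inc. (R2): 25% × 63% × 13% = 2.0475% of Granite Media Ltd.
Aggregating (R3): 15.9588% + 2.0475% = 18.0063%.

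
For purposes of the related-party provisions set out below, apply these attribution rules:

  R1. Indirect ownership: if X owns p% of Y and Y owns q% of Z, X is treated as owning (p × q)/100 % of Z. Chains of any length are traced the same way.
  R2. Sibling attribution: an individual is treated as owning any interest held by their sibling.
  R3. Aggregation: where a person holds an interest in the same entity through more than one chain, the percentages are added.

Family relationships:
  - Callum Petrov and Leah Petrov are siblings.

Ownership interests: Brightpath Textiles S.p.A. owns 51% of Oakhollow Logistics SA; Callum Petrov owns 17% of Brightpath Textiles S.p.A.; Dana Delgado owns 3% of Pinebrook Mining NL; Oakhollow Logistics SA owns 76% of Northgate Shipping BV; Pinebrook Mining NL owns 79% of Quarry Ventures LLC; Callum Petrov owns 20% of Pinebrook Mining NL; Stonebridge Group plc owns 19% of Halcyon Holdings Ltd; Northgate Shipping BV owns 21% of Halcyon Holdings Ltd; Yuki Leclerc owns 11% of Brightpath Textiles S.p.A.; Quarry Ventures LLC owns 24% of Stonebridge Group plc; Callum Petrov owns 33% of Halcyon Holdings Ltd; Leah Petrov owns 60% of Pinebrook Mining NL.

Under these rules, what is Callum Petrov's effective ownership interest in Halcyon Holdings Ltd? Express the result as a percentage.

37.265652%

By sibling attribution (R2), Callum Petrov is treated as also owning Leah Petrov's interest in Pinebrook Mining NL, giving 20% + 60% = 80%.
Chain via Brightpath Textiles S.p.A. → Oakhollow Logistics SA → Northgate Shipping BV (R1): 17% × 51% × 76% × 21% = 1.383732% of Halcyon Holdings Ltd.
Chain via Pinebrook Mining NL → Quarry Ventures LLC → Stonebridge Group plc (R1): 80% × 79% × 24% × 19% = 2.88192% of Halcyon Holdings Ltd.
Direct interest in Halcyon Holdings Ltd: 33%.
Aggregating (R3): 1.383732% + 2.88192% + 33% = 37.265652%.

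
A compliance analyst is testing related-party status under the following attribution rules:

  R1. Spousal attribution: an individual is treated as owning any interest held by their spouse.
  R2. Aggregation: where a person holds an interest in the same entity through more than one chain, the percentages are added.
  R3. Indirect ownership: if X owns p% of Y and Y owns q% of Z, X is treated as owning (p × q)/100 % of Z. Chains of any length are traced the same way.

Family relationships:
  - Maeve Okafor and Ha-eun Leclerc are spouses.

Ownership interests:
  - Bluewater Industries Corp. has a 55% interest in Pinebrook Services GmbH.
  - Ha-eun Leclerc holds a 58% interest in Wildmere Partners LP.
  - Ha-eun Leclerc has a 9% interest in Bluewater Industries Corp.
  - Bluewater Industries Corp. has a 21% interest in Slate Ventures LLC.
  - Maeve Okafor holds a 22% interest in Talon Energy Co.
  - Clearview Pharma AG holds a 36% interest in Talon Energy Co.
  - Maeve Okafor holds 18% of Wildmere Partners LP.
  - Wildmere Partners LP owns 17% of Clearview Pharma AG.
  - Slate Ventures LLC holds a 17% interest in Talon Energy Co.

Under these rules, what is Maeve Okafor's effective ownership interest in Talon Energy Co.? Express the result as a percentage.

By spousal attribution (R1), Maeve Okafor is treated as also owning Ha-eun Leclerc's interest in Wildmere Partners LP, giving 18% + 58% = 76%.
By spousal attribution (R1), Maeve Okafor is treated as owning Ha-eun Leclerc's 9% interest in Bluewater Industries Corp.
Chain via Wildmere Partners LP → Clearview Pharma AG (R3): 76% × 17% × 36% = 4.6512% of Talon Energy Co.
Direct interest in Talon Energy Co: 22%.
Chain via Bluewater Industries Corp. → Slate Ventures LLC (R3): 9% × 21% × 17% = 0.3213% of Talon Energy Co.
Aggregating (R2): 4.6512% + 22% + 0.3213% = 26.9725%.

26.9725%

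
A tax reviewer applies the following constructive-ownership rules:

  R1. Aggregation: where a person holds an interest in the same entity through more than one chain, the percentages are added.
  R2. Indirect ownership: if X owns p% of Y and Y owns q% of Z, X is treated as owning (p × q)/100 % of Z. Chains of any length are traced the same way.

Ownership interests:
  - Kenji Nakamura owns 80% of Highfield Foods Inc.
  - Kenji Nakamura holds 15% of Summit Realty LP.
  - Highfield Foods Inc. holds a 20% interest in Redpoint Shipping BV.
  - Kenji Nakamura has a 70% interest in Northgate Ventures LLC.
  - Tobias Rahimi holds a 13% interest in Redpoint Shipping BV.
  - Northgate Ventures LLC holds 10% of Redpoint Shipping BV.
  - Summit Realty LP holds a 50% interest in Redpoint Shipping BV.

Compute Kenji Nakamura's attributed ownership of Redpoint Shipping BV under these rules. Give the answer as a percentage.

30.5%

Chain via Highfield Foods Inc. (R2): 80% × 20% = 16% of Redpoint Shipping BV.
Chain via Northgate Ventures LLC (R2): 70% × 10% = 7% of Redpoint Shipping BV.
Chain via Summit Realty LP (R2): 15% × 50% = 7.5% of Redpoint Shipping BV.
Aggregating (R1): 16% + 7% + 7.5% = 30.5%.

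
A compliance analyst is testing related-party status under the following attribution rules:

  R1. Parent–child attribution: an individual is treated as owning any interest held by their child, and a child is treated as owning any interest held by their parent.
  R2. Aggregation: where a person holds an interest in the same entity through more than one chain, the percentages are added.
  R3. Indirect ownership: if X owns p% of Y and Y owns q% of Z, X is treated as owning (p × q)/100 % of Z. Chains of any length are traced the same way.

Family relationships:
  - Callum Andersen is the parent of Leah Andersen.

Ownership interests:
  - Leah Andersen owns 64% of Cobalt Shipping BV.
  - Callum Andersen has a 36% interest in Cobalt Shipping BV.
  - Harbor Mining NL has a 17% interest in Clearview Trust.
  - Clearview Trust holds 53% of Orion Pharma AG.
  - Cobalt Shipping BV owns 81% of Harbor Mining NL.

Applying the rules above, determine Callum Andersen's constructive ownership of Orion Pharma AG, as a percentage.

7.2981%

By parent–child attribution (R1), Callum Andersen is treated as also owning Leah Andersen's interest in Cobalt Shipping BV, giving 36% + 64% = 100%.
Chain via Cobalt Shipping BV → Harbor Mining NL → Clearview Trust (R3): 100% × 81% × 17% × 53% = 7.2981% of Orion Pharma AG.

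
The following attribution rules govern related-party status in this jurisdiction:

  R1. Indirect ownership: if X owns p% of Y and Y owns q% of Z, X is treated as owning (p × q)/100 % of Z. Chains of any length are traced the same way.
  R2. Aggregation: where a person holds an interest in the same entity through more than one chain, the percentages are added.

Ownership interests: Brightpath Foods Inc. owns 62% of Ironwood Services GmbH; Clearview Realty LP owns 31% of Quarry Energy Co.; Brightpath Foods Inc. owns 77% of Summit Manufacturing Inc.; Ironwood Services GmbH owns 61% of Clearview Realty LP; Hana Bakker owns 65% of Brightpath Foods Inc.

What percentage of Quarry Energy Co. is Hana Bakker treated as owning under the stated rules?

Chain via Brightpath Foods Inc. → Ironwood Services GmbH → Clearview Realty LP (R1): 65% × 62% × 61% × 31% = 7.62073% of Quarry Energy Co.

7.62073%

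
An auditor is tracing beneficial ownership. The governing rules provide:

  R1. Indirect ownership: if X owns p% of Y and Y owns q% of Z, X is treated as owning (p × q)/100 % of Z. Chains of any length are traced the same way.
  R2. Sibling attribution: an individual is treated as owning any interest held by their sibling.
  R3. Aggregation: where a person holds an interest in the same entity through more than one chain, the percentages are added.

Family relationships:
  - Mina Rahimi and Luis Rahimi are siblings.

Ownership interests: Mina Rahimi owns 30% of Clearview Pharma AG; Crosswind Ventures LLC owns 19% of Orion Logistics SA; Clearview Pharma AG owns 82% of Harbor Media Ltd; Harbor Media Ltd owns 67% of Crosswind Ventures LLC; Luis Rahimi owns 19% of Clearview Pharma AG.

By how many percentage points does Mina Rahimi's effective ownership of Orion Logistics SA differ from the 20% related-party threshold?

By sibling attribution (R2), Mina Rahimi is treated as also owning Luis Rahimi's interest in Clearview Pharma AG, giving 30% + 19% = 49%.
Chain via Clearview Pharma AG → Harbor Media Ltd → Crosswind Ventures LLC (R1): 49% × 82% × 67% × 19% = 5.114914% of Orion Logistics SA.
5.114914% falls short of the 20% threshold by 14.885086 percentage points.

14.885086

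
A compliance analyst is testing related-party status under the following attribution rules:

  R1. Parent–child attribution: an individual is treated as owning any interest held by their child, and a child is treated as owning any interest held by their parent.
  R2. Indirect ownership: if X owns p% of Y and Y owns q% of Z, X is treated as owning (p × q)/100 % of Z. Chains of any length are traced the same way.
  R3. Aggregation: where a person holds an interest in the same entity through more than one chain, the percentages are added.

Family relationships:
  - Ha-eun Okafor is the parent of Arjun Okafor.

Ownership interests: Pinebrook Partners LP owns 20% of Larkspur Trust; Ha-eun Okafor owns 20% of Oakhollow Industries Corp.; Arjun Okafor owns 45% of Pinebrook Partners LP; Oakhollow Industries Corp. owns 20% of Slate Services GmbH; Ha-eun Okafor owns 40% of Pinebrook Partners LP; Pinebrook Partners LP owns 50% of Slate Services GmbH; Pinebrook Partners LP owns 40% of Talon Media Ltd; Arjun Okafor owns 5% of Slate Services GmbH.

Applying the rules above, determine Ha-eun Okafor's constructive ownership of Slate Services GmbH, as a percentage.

51.5%

By parent–child attribution (R1), Ha-eun Okafor is treated as also owning Arjun Okafor's interest in Pinebrook Partners LP, giving 40% + 45% = 85%.
By parent–child attribution (R1), Ha-eun Okafor is treated as owning Arjun Okafor's 5% interest in Slate Services GmbH.
Chain via Oakhollow Industries Corp. (R2): 20% × 20% = 4% of Slate Services GmbH.
Chain via Pinebrook Partners LP (R2): 85% × 50% = 42.5% of Slate Services GmbH.
Direct interest in Slate Services GmbH: 5%.
Aggregating (R3): 4% + 42.5% + 5% = 51.5%.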